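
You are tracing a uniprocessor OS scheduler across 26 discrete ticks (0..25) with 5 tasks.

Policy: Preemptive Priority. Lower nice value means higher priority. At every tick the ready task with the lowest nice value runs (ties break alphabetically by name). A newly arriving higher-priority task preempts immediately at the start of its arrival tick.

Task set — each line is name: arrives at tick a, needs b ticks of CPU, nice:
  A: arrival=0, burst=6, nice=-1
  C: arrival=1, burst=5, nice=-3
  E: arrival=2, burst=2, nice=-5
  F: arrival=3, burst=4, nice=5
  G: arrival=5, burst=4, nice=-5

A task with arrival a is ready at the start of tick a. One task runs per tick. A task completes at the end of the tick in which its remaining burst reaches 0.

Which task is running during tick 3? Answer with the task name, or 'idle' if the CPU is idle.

t=0: ready={A} → run A
t=1: ready={A,C} → run C
t=2: ready={A,C,E} → run E
t=3: ready={A,C,E,F} → run E
t=4: ready={A,C,F} → run C
t=5: ready={A,C,F,G} → run G
t=6: ready={A,C,F,G} → run G
t=7: ready={A,C,F,G} → run G
t=8: ready={A,C,F,G} → run G
t=9: ready={A,C,F} → run C
t=10: ready={A,C,F} → run C
t=11: ready={A,C,F} → run C
t=12: ready={A,F} → run A
t=13: ready={A,F} → run A
t=14: ready={A,F} → run A
t=15: ready={A,F} → run A
t=16: ready={A,F} → run A
t=17: ready={F} → run F
t=18: ready={F} → run F
t=19: ready={F} → run F
t=20: ready={F} → run F
t=21: (idle)
t=22: (idle)
t=23: (idle)
t=24: (idle)
t=25: (idle)

running at tick 3 = E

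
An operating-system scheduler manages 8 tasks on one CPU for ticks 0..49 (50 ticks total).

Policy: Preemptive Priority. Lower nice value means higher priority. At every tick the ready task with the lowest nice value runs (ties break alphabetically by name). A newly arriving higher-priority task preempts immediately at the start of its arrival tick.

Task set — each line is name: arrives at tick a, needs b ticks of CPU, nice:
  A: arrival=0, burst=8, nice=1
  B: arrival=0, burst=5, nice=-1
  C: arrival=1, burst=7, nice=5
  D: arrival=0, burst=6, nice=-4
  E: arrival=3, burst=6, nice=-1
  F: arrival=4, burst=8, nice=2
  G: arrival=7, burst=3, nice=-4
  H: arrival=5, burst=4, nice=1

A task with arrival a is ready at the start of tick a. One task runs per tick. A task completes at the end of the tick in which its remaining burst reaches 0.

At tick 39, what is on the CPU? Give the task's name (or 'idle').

t=0: ready={A,B,D} → run D
t=1: ready={A,B,C,D} → run D
t=2: ready={A,B,C,D} → run D
t=3: ready={A,B,C,D,E} → run D
t=4: ready={A,B,C,D,E,F} → run D
t=5: ready={A,B,C,D,E,F,H} → run D
t=6: ready={A,B,C,E,F,H} → run B
t=7: ready={A,B,C,E,F,G,H} → run G
t=8: ready={A,B,C,E,F,G,H} → run G
t=9: ready={A,B,C,E,F,G,H} → run G
t=10: ready={A,B,C,E,F,H} → run B
t=11: ready={A,B,C,E,F,H} → run B
t=12: ready={A,B,C,E,F,H} → run B
t=13: ready={A,B,C,E,F,H} → run B
t=14: ready={A,C,E,F,H} → run E
t=15: ready={A,C,E,F,H} → run E
t=16: ready={A,C,E,F,H} → run E
t=17: ready={A,C,E,F,H} → run E
t=18: ready={A,C,E,F,H} → run E
t=19: ready={A,C,E,F,H} → run E
t=20: ready={A,C,F,H} → run A
t=21: ready={A,C,F,H} → run A
t=22: ready={A,C,F,H} → run A
t=23: ready={A,C,F,H} → run A
t=24: ready={A,C,F,H} → run A
t=25: ready={A,C,F,H} → run A
t=26: ready={A,C,F,H} → run A
t=27: ready={A,C,F,H} → run A
t=28: ready={C,F,H} → run H
t=29: ready={C,F,H} → run H
t=30: ready={C,F,H} → run H
t=31: ready={C,F,H} → run H
t=32: ready={C,F} → run F
t=33: ready={C,F} → run F
t=34: ready={C,F} → run F
t=35: ready={C,F} → run F
t=36: ready={C,F} → run F
t=37: ready={C,F} → run F
t=38: ready={C,F} → run F
t=39: ready={C,F} → run F
t=40: ready={C} → run C
t=41: ready={C} → run C
t=42: ready={C} → run C
t=43: ready={C} → run C
t=44: ready={C} → run C
t=45: ready={C} → run C
t=46: ready={C} → run C
t=47: (idle)
t=48: (idle)
t=49: (idle)

running at tick 39 = F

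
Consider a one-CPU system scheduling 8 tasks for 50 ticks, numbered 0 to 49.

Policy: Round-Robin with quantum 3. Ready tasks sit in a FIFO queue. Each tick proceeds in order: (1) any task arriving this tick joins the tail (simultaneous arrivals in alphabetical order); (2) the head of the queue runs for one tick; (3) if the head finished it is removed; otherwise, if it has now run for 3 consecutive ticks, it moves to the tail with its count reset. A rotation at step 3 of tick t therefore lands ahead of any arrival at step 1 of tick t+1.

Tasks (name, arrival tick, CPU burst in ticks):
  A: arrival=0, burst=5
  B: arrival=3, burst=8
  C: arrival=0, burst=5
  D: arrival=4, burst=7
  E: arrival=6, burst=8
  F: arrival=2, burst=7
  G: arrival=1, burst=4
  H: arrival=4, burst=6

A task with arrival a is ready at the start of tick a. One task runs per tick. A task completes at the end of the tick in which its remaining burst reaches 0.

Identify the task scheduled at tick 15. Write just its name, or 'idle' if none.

running at tick 15 = B

t=0: queue=[A,C] q_used=0 → run A
t=1: queue=[A,C,G] q_used=1 → run A
t=2: queue=[A,C,G,F] q_used=2 → run A
t=3: queue=[C,G,F,A,B] q_used=0 → run C
t=4: queue=[C,G,F,A,B,D,H] q_used=1 → run C
t=5: queue=[C,G,F,A,B,D,H] q_used=2 → run C
t=6: queue=[G,F,A,B,D,H,C,E] q_used=0 → run G
t=7: queue=[G,F,A,B,D,H,C,E] q_used=1 → run G
t=8: queue=[G,F,A,B,D,H,C,E] q_used=2 → run G
t=9: queue=[F,A,B,D,H,C,E,G] q_used=0 → run F
t=10: queue=[F,A,B,D,H,C,E,G] q_used=1 → run F
t=11: queue=[F,A,B,D,H,C,E,G] q_used=2 → run F
t=12: queue=[A,B,D,H,C,E,G,F] q_used=0 → run A
t=13: queue=[A,B,D,H,C,E,G,F] q_used=1 → run A
t=14: queue=[B,D,H,C,E,G,F] q_used=0 → run B
t=15: queue=[B,D,H,C,E,G,F] q_used=1 → run B
t=16: queue=[B,D,H,C,E,G,F] q_used=2 → run B
t=17: queue=[D,H,C,E,G,F,B] q_used=0 → run D
t=18: queue=[D,H,C,E,G,F,B] q_used=1 → run D
t=19: queue=[D,H,C,E,G,F,B] q_used=2 → run D
t=20: queue=[H,C,E,G,F,B,D] q_used=0 → run H
t=21: queue=[H,C,E,G,F,B,D] q_used=1 → run H
t=22: queue=[H,C,E,G,F,B,D] q_used=2 → run H
t=23: queue=[C,E,G,F,B,D,H] q_used=0 → run C
t=24: queue=[C,E,G,F,B,D,H] q_used=1 → run C
t=25: queue=[E,G,F,B,D,H] q_used=0 → run E
t=26: queue=[E,G,F,B,D,H] q_used=1 → run E
t=27: queue=[E,G,F,B,D,H] q_used=2 → run E
t=28: queue=[G,F,B,D,H,E] q_used=0 → run G
t=29: queue=[F,B,D,H,E] q_used=0 → run F
t=30: queue=[F,B,D,H,E] q_used=1 → run F
t=31: queue=[F,B,D,H,E] q_used=2 → run F
t=32: queue=[B,D,H,E,F] q_used=0 → run B
t=33: queue=[B,D,H,E,F] q_used=1 → run B
t=34: queue=[B,D,H,E,F] q_used=2 → run B
t=35: queue=[D,H,E,F,B] q_used=0 → run D
t=36: queue=[D,H,E,F,B] q_used=1 → run D
t=37: queue=[D,H,E,F,B] q_used=2 → run D
t=38: queue=[H,E,F,B,D] q_used=0 → run H
t=39: queue=[H,E,F,B,D] q_used=1 → run H
t=40: queue=[H,E,F,B,D] q_used=2 → run H
t=41: queue=[E,F,B,D] q_used=0 → run E
t=42: queue=[E,F,B,D] q_used=1 → run E
t=43: queue=[E,F,B,D] q_used=2 → run E
t=44: queue=[F,B,D,E] q_used=0 → run F
t=45: queue=[B,D,E] q_used=0 → run B
t=46: queue=[B,D,E] q_used=1 → run B
t=47: queue=[D,E] q_used=0 → run D
t=48: queue=[E] q_used=0 → run E
t=49: queue=[E] q_used=1 → run E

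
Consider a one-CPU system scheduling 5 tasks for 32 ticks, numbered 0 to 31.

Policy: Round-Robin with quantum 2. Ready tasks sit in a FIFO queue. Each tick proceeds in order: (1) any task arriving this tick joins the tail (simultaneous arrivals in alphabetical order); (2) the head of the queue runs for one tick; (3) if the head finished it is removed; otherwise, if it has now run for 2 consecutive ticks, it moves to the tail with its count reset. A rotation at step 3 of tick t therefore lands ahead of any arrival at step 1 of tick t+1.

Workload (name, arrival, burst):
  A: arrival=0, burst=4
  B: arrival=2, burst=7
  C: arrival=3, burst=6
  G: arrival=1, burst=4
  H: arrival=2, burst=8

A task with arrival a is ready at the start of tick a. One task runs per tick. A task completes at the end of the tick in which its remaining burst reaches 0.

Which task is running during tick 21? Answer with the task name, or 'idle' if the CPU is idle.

t=0: queue=[A] q_used=0 → run A
t=1: queue=[A,G] q_used=1 → run A
t=2: queue=[G,A,B,H] q_used=0 → run G
t=3: queue=[G,A,B,H,C] q_used=1 → run G
t=4: queue=[A,B,H,C,G] q_used=0 → run A
t=5: queue=[A,B,H,C,G] q_used=1 → run A
t=6: queue=[B,H,C,G] q_used=0 → run B
t=7: queue=[B,H,C,G] q_used=1 → run B
t=8: queue=[H,C,G,B] q_used=0 → run H
t=9: queue=[H,C,G,B] q_used=1 → run H
t=10: queue=[C,G,B,H] q_used=0 → run C
t=11: queue=[C,G,B,H] q_used=1 → run C
t=12: queue=[G,B,H,C] q_used=0 → run G
t=13: queue=[G,B,H,C] q_used=1 → run G
t=14: queue=[B,H,C] q_used=0 → run B
t=15: queue=[B,H,C] q_used=1 → run B
t=16: queue=[H,C,B] q_used=0 → run H
t=17: queue=[H,C,B] q_used=1 → run H
t=18: queue=[C,B,H] q_used=0 → run C
t=19: queue=[C,B,H] q_used=1 → run C
t=20: queue=[B,H,C] q_used=0 → run B
t=21: queue=[B,H,C] q_used=1 → run B
t=22: queue=[H,C,B] q_used=0 → run H
t=23: queue=[H,C,B] q_used=1 → run H
t=24: queue=[C,B,H] q_used=0 → run C
t=25: queue=[C,B,H] q_used=1 → run C
t=26: queue=[B,H] q_used=0 → run B
t=27: queue=[H] q_used=0 → run H
t=28: queue=[H] q_used=1 → run H
t=29: (idle)
t=30: (idle)
t=31: (idle)

running at tick 21 = B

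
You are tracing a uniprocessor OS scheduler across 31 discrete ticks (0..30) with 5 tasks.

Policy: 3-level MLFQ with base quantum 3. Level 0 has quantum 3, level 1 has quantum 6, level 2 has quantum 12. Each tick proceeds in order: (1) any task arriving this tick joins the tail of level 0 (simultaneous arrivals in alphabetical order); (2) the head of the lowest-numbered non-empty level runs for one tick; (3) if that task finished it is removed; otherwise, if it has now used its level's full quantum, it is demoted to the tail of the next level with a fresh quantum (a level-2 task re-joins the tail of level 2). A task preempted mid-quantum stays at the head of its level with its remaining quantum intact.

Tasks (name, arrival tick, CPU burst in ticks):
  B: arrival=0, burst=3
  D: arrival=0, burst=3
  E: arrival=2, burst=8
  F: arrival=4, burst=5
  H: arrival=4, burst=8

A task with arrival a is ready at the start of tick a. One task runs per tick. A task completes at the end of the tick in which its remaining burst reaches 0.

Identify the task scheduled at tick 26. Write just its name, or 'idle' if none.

t=0: L0/L1/L2 = BD/-/- → run B
t=1: L0/L1/L2 = BD/-/- → run B
t=2: L0/L1/L2 = BDE/-/- → run B
t=3: L0/L1/L2 = DE/-/- → run D
t=4: L0/L1/L2 = DEFH/-/- → run D
t=5: L0/L1/L2 = DEFH/-/- → run D
t=6: L0/L1/L2 = EFH/-/- → run E
t=7: L0/L1/L2 = EFH/-/- → run E
t=8: L0/L1/L2 = EFH/-/- → run E
t=9: L0/L1/L2 = FH/E/- → run F
t=10: L0/L1/L2 = FH/E/- → run F
t=11: L0/L1/L2 = FH/E/- → run F
t=12: L0/L1/L2 = H/EF/- → run H
t=13: L0/L1/L2 = H/EF/- → run H
t=14: L0/L1/L2 = H/EF/- → run H
t=15: L0/L1/L2 = -/EFH/- → run E
t=16: L0/L1/L2 = -/EFH/- → run E
t=17: L0/L1/L2 = -/EFH/- → run E
t=18: L0/L1/L2 = -/EFH/- → run E
t=19: L0/L1/L2 = -/EFH/- → run E
t=20: L0/L1/L2 = -/FH/- → run F
t=21: L0/L1/L2 = -/FH/- → run F
t=22: L0/L1/L2 = -/H/- → run H
t=23: L0/L1/L2 = -/H/- → run H
t=24: L0/L1/L2 = -/H/- → run H
t=25: L0/L1/L2 = -/H/- → run H
t=26: L0/L1/L2 = -/H/- → run H
t=27: (idle)
t=28: (idle)
t=29: (idle)
t=30: (idle)

running at tick 26 = H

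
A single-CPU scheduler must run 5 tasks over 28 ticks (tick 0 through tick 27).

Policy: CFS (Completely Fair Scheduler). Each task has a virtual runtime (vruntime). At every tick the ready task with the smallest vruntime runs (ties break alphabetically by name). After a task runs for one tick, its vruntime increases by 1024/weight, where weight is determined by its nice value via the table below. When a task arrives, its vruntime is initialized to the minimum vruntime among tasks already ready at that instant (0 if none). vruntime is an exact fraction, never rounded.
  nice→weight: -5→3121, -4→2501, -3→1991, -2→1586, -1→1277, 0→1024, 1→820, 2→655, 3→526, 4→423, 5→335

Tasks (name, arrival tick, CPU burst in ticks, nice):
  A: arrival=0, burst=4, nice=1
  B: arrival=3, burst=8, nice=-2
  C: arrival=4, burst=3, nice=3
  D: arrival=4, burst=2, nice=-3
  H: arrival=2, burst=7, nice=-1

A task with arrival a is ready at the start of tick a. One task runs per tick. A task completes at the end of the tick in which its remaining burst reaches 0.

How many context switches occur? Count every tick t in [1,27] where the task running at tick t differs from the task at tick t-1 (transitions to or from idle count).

context switches = 21

t=0: vr[A=0] → run A
t=1: vr[A=256/205] → run A
t=2: vr[A=512/205 H=512/205] → run A
t=3: vr[A=768/205 B=512/205 H=512/205] → run B
t=4: vr[A=768/205 B=510976/162565 C=512/205 D=512/205 H=512/205] → run C
t=5: vr[A=768/205 B=510976/162565 C=239616/53915 D=512/205 H=512/205] → run D
t=6: vr[A=768/205 B=510976/162565 C=239616/53915 D=1229312/408155 H=512/205] → run H
t=7: vr[A=768/205 B=510976/162565 C=239616/53915 D=1229312/408155 H=863744/261785] → run D
t=8: vr[A=768/205 B=510976/162565 C=239616/53915 H=863744/261785] → run B
t=9: vr[A=768/205 B=615936/162565 C=239616/53915 H=863744/261785] → run H
t=10: vr[A=768/205 B=615936/162565 C=239616/53915 H=1073664/261785] → run A
t=11: vr[B=615936/162565 C=239616/53915 H=1073664/261785] → run B
t=12: vr[B=720896/162565 C=239616/53915 H=1073664/261785] → run H
t=13: vr[B=720896/162565 C=239616/53915 H=1283584/261785] → run B
t=14: vr[B=825856/162565 C=239616/53915 H=1283584/261785] → run C
t=15: vr[B=825856/162565 C=344576/53915 H=1283584/261785] → run H
t=16: vr[B=825856/162565 C=344576/53915 H=1493504/261785] → run B
t=17: vr[B=930816/162565 C=344576/53915 H=1493504/261785] → run H
t=18: vr[B=930816/162565 C=344576/53915 H=1703424/261785] → run B
t=19: vr[B=1035776/162565 C=344576/53915 H=1703424/261785] → run B
t=20: vr[B=1140736/162565 C=344576/53915 H=1703424/261785] → run C
t=21: vr[B=1140736/162565 H=1703424/261785] → run H
t=22: vr[B=1140736/162565 H=1913344/261785] → run B
t=23: vr[H=1913344/261785] → run H
t=24: (idle)
t=25: (idle)
t=26: (idle)
t=27: (idle)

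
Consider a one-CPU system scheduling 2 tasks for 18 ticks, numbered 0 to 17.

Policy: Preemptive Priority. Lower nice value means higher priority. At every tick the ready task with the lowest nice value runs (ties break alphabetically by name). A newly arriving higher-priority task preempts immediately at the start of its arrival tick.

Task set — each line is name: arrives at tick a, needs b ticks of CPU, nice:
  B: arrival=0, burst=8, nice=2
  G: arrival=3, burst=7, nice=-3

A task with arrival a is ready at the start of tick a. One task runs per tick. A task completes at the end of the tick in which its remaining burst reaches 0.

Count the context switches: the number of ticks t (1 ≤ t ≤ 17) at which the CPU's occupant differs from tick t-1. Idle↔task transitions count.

t=0: ready={B} → run B
t=1: ready={B} → run B
t=2: ready={B} → run B
t=3: ready={B,G} → run G
t=4: ready={B,G} → run G
t=5: ready={B,G} → run G
t=6: ready={B,G} → run G
t=7: ready={B,G} → run G
t=8: ready={B,G} → run G
t=9: ready={B,G} → run G
t=10: ready={B} → run B
t=11: ready={B} → run B
t=12: ready={B} → run B
t=13: ready={B} → run B
t=14: ready={B} → run B
t=15: (idle)
t=16: (idle)
t=17: (idle)

context switches = 3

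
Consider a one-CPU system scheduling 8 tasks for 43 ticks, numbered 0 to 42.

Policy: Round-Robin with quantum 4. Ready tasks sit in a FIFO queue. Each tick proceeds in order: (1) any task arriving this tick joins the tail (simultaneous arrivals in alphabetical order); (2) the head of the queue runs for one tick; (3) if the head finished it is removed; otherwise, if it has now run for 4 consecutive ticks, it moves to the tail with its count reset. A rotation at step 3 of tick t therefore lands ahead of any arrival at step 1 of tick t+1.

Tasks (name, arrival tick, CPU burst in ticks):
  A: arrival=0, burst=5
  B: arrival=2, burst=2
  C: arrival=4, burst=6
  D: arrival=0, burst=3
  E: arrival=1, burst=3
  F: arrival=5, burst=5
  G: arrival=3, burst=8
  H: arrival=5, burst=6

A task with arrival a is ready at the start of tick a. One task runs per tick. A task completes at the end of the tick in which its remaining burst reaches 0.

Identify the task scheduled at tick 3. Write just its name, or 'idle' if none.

t=0: queue=[A,D] q_used=0 → run A
t=1: queue=[A,D,E] q_used=1 → run A
t=2: queue=[A,D,E,B] q_used=2 → run A
t=3: queue=[A,D,E,B,G] q_used=3 → run A
t=4: queue=[D,E,B,G,A,C] q_used=0 → run D
t=5: queue=[D,E,B,G,A,C,F,H] q_used=1 → run D
t=6: queue=[D,E,B,G,A,C,F,H] q_used=2 → run D
t=7: queue=[E,B,G,A,C,F,H] q_used=0 → run E
t=8: queue=[E,B,G,A,C,F,H] q_used=1 → run E
t=9: queue=[E,B,G,A,C,F,H] q_used=2 → run E
t=10: queue=[B,G,A,C,F,H] q_used=0 → run B
t=11: queue=[B,G,A,C,F,H] q_used=1 → run B
t=12: queue=[G,A,C,F,H] q_used=0 → run G
t=13: queue=[G,A,C,F,H] q_used=1 → run G
t=14: queue=[G,A,C,F,H] q_used=2 → run G
t=15: queue=[G,A,C,F,H] q_used=3 → run G
t=16: queue=[A,C,F,H,G] q_used=0 → run A
t=17: queue=[C,F,H,G] q_used=0 → run C
t=18: queue=[C,F,H,G] q_used=1 → run C
t=19: queue=[C,F,H,G] q_used=2 → run C
t=20: queue=[C,F,H,G] q_used=3 → run C
t=21: queue=[F,H,G,C] q_used=0 → run F
t=22: queue=[F,H,G,C] q_used=1 → run F
t=23: queue=[F,H,G,C] q_used=2 → run F
t=24: queue=[F,H,G,C] q_used=3 → run F
t=25: queue=[H,G,C,F] q_used=0 → run H
t=26: queue=[H,G,C,F] q_used=1 → run H
t=27: queue=[H,G,C,F] q_used=2 → run H
t=28: queue=[H,G,C,F] q_used=3 → run H
t=29: queue=[G,C,F,H] q_used=0 → run G
t=30: queue=[G,C,F,H] q_used=1 → run G
t=31: queue=[G,C,F,H] q_used=2 → run G
t=32: queue=[G,C,F,H] q_used=3 → run G
t=33: queue=[C,F,H] q_used=0 → run C
t=34: queue=[C,F,H] q_used=1 → run C
t=35: queue=[F,H] q_used=0 → run F
t=36: queue=[H] q_used=0 → run H
t=37: queue=[H] q_used=1 → run H
t=38: (idle)
t=39: (idle)
t=40: (idle)
t=41: (idle)
t=42: (idle)

running at tick 3 = A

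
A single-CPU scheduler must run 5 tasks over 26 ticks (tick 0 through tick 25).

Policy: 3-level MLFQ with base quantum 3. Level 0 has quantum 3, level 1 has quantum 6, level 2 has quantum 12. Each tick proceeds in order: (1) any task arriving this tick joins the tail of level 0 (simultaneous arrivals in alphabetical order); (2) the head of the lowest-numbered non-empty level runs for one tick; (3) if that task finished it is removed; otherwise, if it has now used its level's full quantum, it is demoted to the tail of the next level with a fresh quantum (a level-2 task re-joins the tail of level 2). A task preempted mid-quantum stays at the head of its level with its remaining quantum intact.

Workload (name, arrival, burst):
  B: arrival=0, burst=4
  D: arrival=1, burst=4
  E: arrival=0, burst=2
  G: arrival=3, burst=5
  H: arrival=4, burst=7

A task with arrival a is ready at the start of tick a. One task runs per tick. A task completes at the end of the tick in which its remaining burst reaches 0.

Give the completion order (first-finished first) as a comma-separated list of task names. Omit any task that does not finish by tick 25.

completion order = E, B, D, G, H

t=0: L0/L1/L2 = BE/-/- → run B
t=1: L0/L1/L2 = BED/-/- → run B
t=2: L0/L1/L2 = BED/-/- → run B
t=3: L0/L1/L2 = EDG/B/- → run E
t=4: L0/L1/L2 = EDGH/B/- → run E
t=5: L0/L1/L2 = DGH/B/- → run D
t=6: L0/L1/L2 = DGH/B/- → run D
t=7: L0/L1/L2 = DGH/B/- → run D
t=8: L0/L1/L2 = GH/BD/- → run G
t=9: L0/L1/L2 = GH/BD/- → run G
t=10: L0/L1/L2 = GH/BD/- → run G
t=11: L0/L1/L2 = H/BDG/- → run H
t=12: L0/L1/L2 = H/BDG/- → run H
t=13: L0/L1/L2 = H/BDG/- → run H
t=14: L0/L1/L2 = -/BDGH/- → run B
t=15: L0/L1/L2 = -/DGH/- → run D
t=16: L0/L1/L2 = -/GH/- → run G
t=17: L0/L1/L2 = -/GH/- → run G
t=18: L0/L1/L2 = -/H/- → run H
t=19: L0/L1/L2 = -/H/- → run H
t=20: L0/L1/L2 = -/H/- → run H
t=21: L0/L1/L2 = -/H/- → run H
t=22: (idle)
t=23: (idle)
t=24: (idle)
t=25: (idle)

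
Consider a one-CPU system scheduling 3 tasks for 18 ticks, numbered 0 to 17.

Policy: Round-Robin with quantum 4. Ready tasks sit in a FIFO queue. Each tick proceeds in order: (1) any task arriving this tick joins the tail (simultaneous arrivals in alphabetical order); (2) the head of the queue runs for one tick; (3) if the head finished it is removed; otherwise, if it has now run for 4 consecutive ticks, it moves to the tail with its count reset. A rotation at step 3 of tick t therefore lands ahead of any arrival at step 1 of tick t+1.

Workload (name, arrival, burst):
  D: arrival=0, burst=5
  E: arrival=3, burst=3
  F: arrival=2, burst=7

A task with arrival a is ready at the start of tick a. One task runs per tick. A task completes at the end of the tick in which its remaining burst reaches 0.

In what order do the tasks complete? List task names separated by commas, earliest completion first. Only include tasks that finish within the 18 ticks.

t=0: queue=[D] q_used=0 → run D
t=1: queue=[D] q_used=1 → run D
t=2: queue=[D,F] q_used=2 → run D
t=3: queue=[D,F,E] q_used=3 → run D
t=4: queue=[F,E,D] q_used=0 → run F
t=5: queue=[F,E,D] q_used=1 → run F
t=6: queue=[F,E,D] q_used=2 → run F
t=7: queue=[F,E,D] q_used=3 → run F
t=8: queue=[E,D,F] q_used=0 → run E
t=9: queue=[E,D,F] q_used=1 → run E
t=10: queue=[E,D,F] q_used=2 → run E
t=11: queue=[D,F] q_used=0 → run D
t=12: queue=[F] q_used=0 → run F
t=13: queue=[F] q_used=1 → run F
t=14: queue=[F] q_used=2 → run F
t=15: (idle)
t=16: (idle)
t=17: (idle)

completion order = E, D, F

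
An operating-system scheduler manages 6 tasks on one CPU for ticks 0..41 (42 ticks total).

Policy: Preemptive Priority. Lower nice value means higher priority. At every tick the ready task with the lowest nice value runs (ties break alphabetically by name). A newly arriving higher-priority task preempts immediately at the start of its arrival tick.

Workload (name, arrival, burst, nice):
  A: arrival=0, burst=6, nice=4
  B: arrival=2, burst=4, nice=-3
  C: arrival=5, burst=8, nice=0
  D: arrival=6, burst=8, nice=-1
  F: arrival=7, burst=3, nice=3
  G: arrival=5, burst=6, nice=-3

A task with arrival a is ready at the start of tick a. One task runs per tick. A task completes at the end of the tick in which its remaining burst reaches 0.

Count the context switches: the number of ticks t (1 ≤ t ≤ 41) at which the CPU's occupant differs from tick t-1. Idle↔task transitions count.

context switches = 7

t=0: ready={A} → run A
t=1: ready={A} → run A
t=2: ready={A,B} → run B
t=3: ready={A,B} → run B
t=4: ready={A,B} → run B
t=5: ready={A,B,C,G} → run B
t=6: ready={A,C,D,G} → run G
t=7: ready={A,C,D,F,G} → run G
t=8: ready={A,C,D,F,G} → run G
t=9: ready={A,C,D,F,G} → run G
t=10: ready={A,C,D,F,G} → run G
t=11: ready={A,C,D,F,G} → run G
t=12: ready={A,C,D,F} → run D
t=13: ready={A,C,D,F} → run D
t=14: ready={A,C,D,F} → run D
t=15: ready={A,C,D,F} → run D
t=16: ready={A,C,D,F} → run D
t=17: ready={A,C,D,F} → run D
t=18: ready={A,C,D,F} → run D
t=19: ready={A,C,D,F} → run D
t=20: ready={A,C,F} → run C
t=21: ready={A,C,F} → run C
t=22: ready={A,C,F} → run C
t=23: ready={A,C,F} → run C
t=24: ready={A,C,F} → run C
t=25: ready={A,C,F} → run C
t=26: ready={A,C,F} → run C
t=27: ready={A,C,F} → run C
t=28: ready={A,F} → run F
t=29: ready={A,F} → run F
t=30: ready={A,F} → run F
t=31: ready={A} → run A
t=32: ready={A} → run A
t=33: ready={A} → run A
t=34: ready={A} → run A
t=35: (idle)
t=36: (idle)
t=37: (idle)
t=38: (idle)
t=39: (idle)
t=40: (idle)
t=41: (idle)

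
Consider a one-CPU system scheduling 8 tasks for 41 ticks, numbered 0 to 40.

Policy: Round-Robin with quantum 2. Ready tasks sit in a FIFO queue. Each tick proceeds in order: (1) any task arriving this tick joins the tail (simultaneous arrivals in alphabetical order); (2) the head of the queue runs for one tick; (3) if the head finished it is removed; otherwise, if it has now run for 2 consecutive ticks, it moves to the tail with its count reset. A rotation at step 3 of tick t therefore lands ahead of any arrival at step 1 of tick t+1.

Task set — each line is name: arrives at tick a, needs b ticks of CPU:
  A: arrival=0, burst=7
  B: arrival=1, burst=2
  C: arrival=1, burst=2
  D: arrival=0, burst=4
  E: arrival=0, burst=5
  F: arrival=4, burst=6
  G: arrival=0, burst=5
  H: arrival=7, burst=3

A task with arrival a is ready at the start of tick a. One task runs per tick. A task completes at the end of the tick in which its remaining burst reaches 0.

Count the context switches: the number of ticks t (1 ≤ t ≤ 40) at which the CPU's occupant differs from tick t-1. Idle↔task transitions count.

t=0: queue=[A,D,E,G] q_used=0 → run A
t=1: queue=[A,D,E,G,B,C] q_used=1 → run A
t=2: queue=[D,E,G,B,C,A] q_used=0 → run D
t=3: queue=[D,E,G,B,C,A] q_used=1 → run D
t=4: queue=[E,G,B,C,A,D,F] q_used=0 → run E
t=5: queue=[E,G,B,C,A,D,F] q_used=1 → run E
t=6: queue=[G,B,C,A,D,F,E] q_used=0 → run G
t=7: queue=[G,B,C,A,D,F,E,H] q_used=1 → run G
t=8: queue=[B,C,A,D,F,E,H,G] q_used=0 → run B
t=9: queue=[B,C,A,D,F,E,H,G] q_used=1 → run B
t=10: queue=[C,A,D,F,E,H,G] q_used=0 → run C
t=11: queue=[C,A,D,F,E,H,G] q_used=1 → run C
t=12: queue=[A,D,F,E,H,G] q_used=0 → run A
t=13: queue=[A,D,F,E,H,G] q_used=1 → run A
t=14: queue=[D,F,E,H,G,A] q_used=0 → run D
t=15: queue=[D,F,E,H,G,A] q_used=1 → run D
t=16: queue=[F,E,H,G,A] q_used=0 → run F
t=17: queue=[F,E,H,G,A] q_used=1 → run F
t=18: queue=[E,H,G,A,F] q_used=0 → run E
t=19: queue=[E,H,G,A,F] q_used=1 → run E
t=20: queue=[H,G,A,F,E] q_used=0 → run H
t=21: queue=[H,G,A,F,E] q_used=1 → run H
t=22: queue=[G,A,F,E,H] q_used=0 → run G
t=23: queue=[G,A,F,E,H] q_used=1 → run G
t=24: queue=[A,F,E,H,G] q_used=0 → run A
t=25: queue=[A,F,E,H,G] q_used=1 → run A
t=26: queue=[F,E,H,G,A] q_used=0 → run F
t=27: queue=[F,E,H,G,A] q_used=1 → run F
t=28: queue=[E,H,G,A,F] q_used=0 → run E
t=29: queue=[H,G,A,F] q_used=0 → run H
t=30: queue=[G,A,F] q_used=0 → run G
t=31: queue=[A,F] q_used=0 → run A
t=32: queue=[F] q_used=0 → run F
t=33: queue=[F] q_used=1 → run F
t=34: (idle)
t=35: (idle)
t=36: (idle)
t=37: (idle)
t=38: (idle)
t=39: (idle)
t=40: (idle)

context switches = 19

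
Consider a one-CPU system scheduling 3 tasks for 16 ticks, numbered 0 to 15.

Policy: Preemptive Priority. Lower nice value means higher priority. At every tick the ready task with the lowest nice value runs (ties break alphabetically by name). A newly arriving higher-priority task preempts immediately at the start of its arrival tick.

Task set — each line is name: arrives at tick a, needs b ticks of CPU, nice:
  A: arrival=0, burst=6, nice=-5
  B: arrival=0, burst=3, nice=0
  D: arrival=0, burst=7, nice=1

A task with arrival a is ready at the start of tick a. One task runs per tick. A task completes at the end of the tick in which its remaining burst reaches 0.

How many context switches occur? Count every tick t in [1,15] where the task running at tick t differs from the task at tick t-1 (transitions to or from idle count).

t=0: ready={A,B,D} → run A
t=1: ready={A,B,D} → run A
t=2: ready={A,B,D} → run A
t=3: ready={A,B,D} → run A
t=4: ready={A,B,D} → run A
t=5: ready={A,B,D} → run A
t=6: ready={B,D} → run B
t=7: ready={B,D} → run B
t=8: ready={B,D} → run B
t=9: ready={D} → run D
t=10: ready={D} → run D
t=11: ready={D} → run D
t=12: ready={D} → run D
t=13: ready={D} → run D
t=14: ready={D} → run D
t=15: ready={D} → run D

context switches = 2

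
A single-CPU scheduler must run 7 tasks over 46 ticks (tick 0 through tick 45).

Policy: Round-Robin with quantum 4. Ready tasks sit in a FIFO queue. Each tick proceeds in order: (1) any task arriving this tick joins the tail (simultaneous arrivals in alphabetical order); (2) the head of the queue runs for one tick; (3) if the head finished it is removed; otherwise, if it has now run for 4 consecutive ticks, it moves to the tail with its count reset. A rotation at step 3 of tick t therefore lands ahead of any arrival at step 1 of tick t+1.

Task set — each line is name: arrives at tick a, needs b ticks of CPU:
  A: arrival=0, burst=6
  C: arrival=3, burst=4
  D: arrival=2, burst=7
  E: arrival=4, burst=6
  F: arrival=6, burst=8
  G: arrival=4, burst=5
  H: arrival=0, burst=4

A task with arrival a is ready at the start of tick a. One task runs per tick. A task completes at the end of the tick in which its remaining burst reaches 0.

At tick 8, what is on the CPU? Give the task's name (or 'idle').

running at tick 8 = D

t=0: queue=[A,H] q_used=0 → run A
t=1: queue=[A,H] q_used=1 → run A
t=2: queue=[A,H,D] q_used=2 → run A
t=3: queue=[A,H,D,C] q_used=3 → run A
t=4: queue=[H,D,C,A,E,G] q_used=0 → run H
t=5: queue=[H,D,C,A,E,G] q_used=1 → run H
t=6: queue=[H,D,C,A,E,G,F] q_used=2 → run H
t=7: queue=[H,D,C,A,E,G,F] q_used=3 → run H
t=8: queue=[D,C,A,E,G,F] q_used=0 → run D
t=9: queue=[D,C,A,E,G,F] q_used=1 → run D
t=10: queue=[D,C,A,E,G,F] q_used=2 → run D
t=11: queue=[D,C,A,E,G,F] q_used=3 → run D
t=12: queue=[C,A,E,G,F,D] q_used=0 → run C
t=13: queue=[C,A,E,G,F,D] q_used=1 → run C
t=14: queue=[C,A,E,G,F,D] q_used=2 → run C
t=15: queue=[C,A,E,G,F,D] q_used=3 → run C
t=16: queue=[A,E,G,F,D] q_used=0 → run A
t=17: queue=[A,E,G,F,D] q_used=1 → run A
t=18: queue=[E,G,F,D] q_used=0 → run E
t=19: queue=[E,G,F,D] q_used=1 → run E
t=20: queue=[E,G,F,D] q_used=2 → run E
t=21: queue=[E,G,F,D] q_used=3 → run E
t=22: queue=[G,F,D,E] q_used=0 → run G
t=23: queue=[G,F,D,E] q_used=1 → run G
t=24: queue=[G,F,D,E] q_used=2 → run G
t=25: queue=[G,F,D,E] q_used=3 → run G
t=26: queue=[F,D,E,G] q_used=0 → run F
t=27: queue=[F,D,E,G] q_used=1 → run F
t=28: queue=[F,D,E,G] q_used=2 → run F
t=29: queue=[F,D,E,G] q_used=3 → run F
t=30: queue=[D,E,G,F] q_used=0 → run D
t=31: queue=[D,E,G,F] q_used=1 → run D
t=32: queue=[D,E,G,F] q_used=2 → run D
t=33: queue=[E,G,F] q_used=0 → run E
t=34: queue=[E,G,F] q_used=1 → run E
t=35: queue=[G,F] q_used=0 → run G
t=36: queue=[F] q_used=0 → run F
t=37: queue=[F] q_used=1 → run F
t=38: queue=[F] q_used=2 → run F
t=39: queue=[F] q_used=3 → run F
t=40: (idle)
t=41: (idle)
t=42: (idle)
t=43: (idle)
t=44: (idle)
t=45: (idle)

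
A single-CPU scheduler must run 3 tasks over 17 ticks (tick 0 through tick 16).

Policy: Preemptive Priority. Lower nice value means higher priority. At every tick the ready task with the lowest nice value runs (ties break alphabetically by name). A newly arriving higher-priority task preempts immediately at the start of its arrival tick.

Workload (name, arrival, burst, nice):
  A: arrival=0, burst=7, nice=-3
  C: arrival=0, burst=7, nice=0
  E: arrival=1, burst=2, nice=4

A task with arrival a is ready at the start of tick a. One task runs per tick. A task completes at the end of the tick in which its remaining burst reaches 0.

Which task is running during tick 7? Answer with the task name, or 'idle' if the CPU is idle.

t=0: ready={A,C} → run A
t=1: ready={A,C,E} → run A
t=2: ready={A,C,E} → run A
t=3: ready={A,C,E} → run A
t=4: ready={A,C,E} → run A
t=5: ready={A,C,E} → run A
t=6: ready={A,C,E} → run A
t=7: ready={C,E} → run C
t=8: ready={C,E} → run C
t=9: ready={C,E} → run C
t=10: ready={C,E} → run C
t=11: ready={C,E} → run C
t=12: ready={C,E} → run C
t=13: ready={C,E} → run C
t=14: ready={E} → run E
t=15: ready={E} → run E
t=16: (idle)

running at tick 7 = C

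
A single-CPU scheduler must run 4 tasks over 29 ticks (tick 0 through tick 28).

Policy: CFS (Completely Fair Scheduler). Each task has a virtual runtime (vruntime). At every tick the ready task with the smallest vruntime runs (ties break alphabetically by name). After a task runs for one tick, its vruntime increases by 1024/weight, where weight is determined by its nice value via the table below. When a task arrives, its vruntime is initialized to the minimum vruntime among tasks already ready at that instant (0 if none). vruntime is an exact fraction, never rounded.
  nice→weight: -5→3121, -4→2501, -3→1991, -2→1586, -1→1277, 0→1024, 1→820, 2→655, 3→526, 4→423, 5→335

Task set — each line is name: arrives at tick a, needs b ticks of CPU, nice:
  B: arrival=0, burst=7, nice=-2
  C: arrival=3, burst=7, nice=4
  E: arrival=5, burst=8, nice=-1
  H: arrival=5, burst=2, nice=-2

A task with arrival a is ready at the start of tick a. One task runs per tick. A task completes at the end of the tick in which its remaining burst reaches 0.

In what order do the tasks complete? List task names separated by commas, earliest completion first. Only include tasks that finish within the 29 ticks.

t=0: vr[B=0] → run B
t=1: vr[B=512/793] → run B
t=2: vr[B=1024/793] → run B
t=3: vr[B=1536/793 C=1536/793] → run B
t=4: vr[B=2048/793 C=1536/793] → run C
t=5: vr[B=2048/793 C=1461760/335439 E=2048/793 H=2048/793] → run B
t=6: vr[B=2560/793 C=1461760/335439 E=2048/793 H=2048/793] → run E
t=7: vr[B=2560/793 C=1461760/335439 E=3427328/1012661 H=2048/793] → run H
t=8: vr[B=2560/793 C=1461760/335439 E=3427328/1012661 H=2560/793] → run B
t=9: vr[B=3072/793 C=1461760/335439 E=3427328/1012661 H=2560/793] → run H
t=10: vr[B=3072/793 C=1461760/335439 E=3427328/1012661] → run E
t=11: vr[B=3072/793 C=1461760/335439 E=4239360/1012661] → run B
t=12: vr[C=1461760/335439 E=4239360/1012661] → run E
t=13: vr[C=1461760/335439 E=5051392/1012661] → run C
t=14: vr[C=2273792/335439 E=5051392/1012661] → run E
t=15: vr[C=2273792/335439 E=5863424/1012661] → run E
t=16: vr[C=2273792/335439 E=6675456/1012661] → run E
t=17: vr[C=2273792/335439 E=7487488/1012661] → run C
t=18: vr[C=1028608/111813 E=7487488/1012661] → run E
t=19: vr[C=1028608/111813 E=8299520/1012661] → run E
t=20: vr[C=1028608/111813] → run C
t=21: vr[C=3897856/335439] → run C
t=22: vr[C=4709888/335439] → run C
t=23: vr[C=1840640/111813] → run C
t=24: (idle)
t=25: (idle)
t=26: (idle)
t=27: (idle)
t=28: (idle)

completion order = H, B, E, C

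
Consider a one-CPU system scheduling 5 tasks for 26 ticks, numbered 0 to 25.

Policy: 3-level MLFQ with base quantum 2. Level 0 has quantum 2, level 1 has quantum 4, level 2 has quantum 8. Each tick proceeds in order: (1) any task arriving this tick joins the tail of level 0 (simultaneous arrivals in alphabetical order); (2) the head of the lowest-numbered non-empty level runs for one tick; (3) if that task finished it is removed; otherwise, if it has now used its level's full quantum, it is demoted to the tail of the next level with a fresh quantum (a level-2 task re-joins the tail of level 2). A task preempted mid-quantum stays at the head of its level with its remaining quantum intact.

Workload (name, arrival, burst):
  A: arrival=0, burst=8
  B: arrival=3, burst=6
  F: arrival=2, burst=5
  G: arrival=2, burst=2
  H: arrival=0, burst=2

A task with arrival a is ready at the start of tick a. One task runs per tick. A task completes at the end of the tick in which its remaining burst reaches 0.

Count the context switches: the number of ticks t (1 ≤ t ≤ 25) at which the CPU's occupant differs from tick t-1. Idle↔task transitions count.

context switches = 9

t=0: L0/L1/L2 = AH/-/- → run A
t=1: L0/L1/L2 = AH/-/- → run A
t=2: L0/L1/L2 = HFG/A/- → run H
t=3: L0/L1/L2 = HFGB/A/- → run H
t=4: L0/L1/L2 = FGB/A/- → run F
t=5: L0/L1/L2 = FGB/A/- → run F
t=6: L0/L1/L2 = GB/AF/- → run G
t=7: L0/L1/L2 = GB/AF/- → run G
t=8: L0/L1/L2 = B/AF/- → run B
t=9: L0/L1/L2 = B/AF/- → run B
t=10: L0/L1/L2 = -/AFB/- → run A
t=11: L0/L1/L2 = -/AFB/- → run A
t=12: L0/L1/L2 = -/AFB/- → run A
t=13: L0/L1/L2 = -/AFB/- → run A
t=14: L0/L1/L2 = -/FB/A → run F
t=15: L0/L1/L2 = -/FB/A → run F
t=16: L0/L1/L2 = -/FB/A → run F
t=17: L0/L1/L2 = -/B/A → run B
t=18: L0/L1/L2 = -/B/A → run B
t=19: L0/L1/L2 = -/B/A → run B
t=20: L0/L1/L2 = -/B/A → run B
t=21: L0/L1/L2 = -/-/A → run A
t=22: L0/L1/L2 = -/-/A → run A
t=23: (idle)
t=24: (idle)
t=25: (idle)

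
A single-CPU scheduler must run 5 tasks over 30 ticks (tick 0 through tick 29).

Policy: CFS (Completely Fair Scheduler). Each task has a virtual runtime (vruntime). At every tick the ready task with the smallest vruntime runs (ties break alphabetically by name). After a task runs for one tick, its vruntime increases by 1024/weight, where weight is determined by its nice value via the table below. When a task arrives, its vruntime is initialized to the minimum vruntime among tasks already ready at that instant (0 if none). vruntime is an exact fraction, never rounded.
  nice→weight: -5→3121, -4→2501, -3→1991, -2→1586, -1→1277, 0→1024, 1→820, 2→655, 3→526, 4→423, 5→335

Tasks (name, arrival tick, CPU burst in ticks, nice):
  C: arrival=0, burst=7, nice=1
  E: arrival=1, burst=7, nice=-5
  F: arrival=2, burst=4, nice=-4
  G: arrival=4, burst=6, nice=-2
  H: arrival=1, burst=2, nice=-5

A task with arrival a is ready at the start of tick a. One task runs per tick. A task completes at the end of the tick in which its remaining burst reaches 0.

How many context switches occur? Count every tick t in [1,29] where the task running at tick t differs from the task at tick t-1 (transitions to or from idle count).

context switches = 21

t=0: vr[C=0] → run C
t=1: vr[C=256/205 E=256/205 H=256/205] → run C
t=2: vr[C=512/205 E=256/205 F=256/205 H=256/205] → run E
t=3: vr[C=512/205 E=1008896/639805 F=256/205 H=256/205] → run F
t=4: vr[C=512/205 E=1008896/639805 F=20736/12505 G=256/205 H=256/205] → run G
t=5: vr[C=512/205 E=1008896/639805 F=20736/12505 G=307968/162565 H=256/205] → run H
t=6: vr[C=512/205 E=1008896/639805 F=20736/12505 G=307968/162565 H=1008896/639805] → run E
t=7: vr[C=512/205 E=1218816/639805 F=20736/12505 G=307968/162565 H=1008896/639805] → run H
t=8: vr[C=512/205 E=1218816/639805 F=20736/12505 G=307968/162565] → run F
t=9: vr[C=512/205 E=1218816/639805 F=25856/12505 G=307968/162565] → run G
t=10: vr[C=512/205 E=1218816/639805 F=25856/12505 G=412928/162565] → run E
t=11: vr[C=512/205 E=1428736/639805 F=25856/12505 G=412928/162565] → run F
t=12: vr[C=512/205 E=1428736/639805 F=30976/12505 G=412928/162565] → run E
t=13: vr[C=512/205 E=1638656/639805 F=30976/12505 G=412928/162565] → run F
t=14: vr[C=512/205 E=1638656/639805 G=412928/162565] → run C
t=15: vr[C=768/205 E=1638656/639805 G=412928/162565] → run G
t=16: vr[C=768/205 E=1638656/639805 G=517888/162565] → run E
t=17: vr[C=768/205 E=1848576/639805 G=517888/162565] → run E
t=18: vr[C=768/205 E=2058496/639805 G=517888/162565] → run G
t=19: vr[C=768/205 E=2058496/639805 G=622848/162565] → run E
t=20: vr[C=768/205 G=622848/162565] → run C
t=21: vr[C=1024/205 G=622848/162565] → run G
t=22: vr[C=1024/205 G=727808/162565] → run G
t=23: vr[C=1024/205] → run C
t=24: vr[C=256/41] → run C
t=25: vr[C=1536/205] → run C
t=26: (idle)
t=27: (idle)
t=28: (idle)
t=29: (idle)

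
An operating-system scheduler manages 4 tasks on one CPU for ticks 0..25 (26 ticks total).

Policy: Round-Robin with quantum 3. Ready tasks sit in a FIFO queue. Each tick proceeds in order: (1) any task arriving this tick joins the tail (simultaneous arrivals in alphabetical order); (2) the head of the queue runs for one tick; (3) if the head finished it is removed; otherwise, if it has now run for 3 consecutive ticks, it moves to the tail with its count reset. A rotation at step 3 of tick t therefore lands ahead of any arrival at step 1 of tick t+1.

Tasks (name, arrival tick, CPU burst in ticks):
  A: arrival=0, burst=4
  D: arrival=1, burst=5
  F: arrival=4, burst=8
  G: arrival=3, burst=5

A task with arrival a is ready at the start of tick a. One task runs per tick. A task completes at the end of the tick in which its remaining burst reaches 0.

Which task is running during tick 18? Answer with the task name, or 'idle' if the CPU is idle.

running at tick 18 = F

t=0: queue=[A] q_used=0 → run A
t=1: queue=[A,D] q_used=1 → run A
t=2: queue=[A,D] q_used=2 → run A
t=3: queue=[D,A,G] q_used=0 → run D
t=4: queue=[D,A,G,F] q_used=1 → run D
t=5: queue=[D,A,G,F] q_used=2 → run D
t=6: queue=[A,G,F,D] q_used=0 → run A
t=7: queue=[G,F,D] q_used=0 → run G
t=8: queue=[G,F,D] q_used=1 → run G
t=9: queue=[G,F,D] q_used=2 → run G
t=10: queue=[F,D,G] q_used=0 → run F
t=11: queue=[F,D,G] q_used=1 → run F
t=12: queue=[F,D,G] q_used=2 → run F
t=13: queue=[D,G,F] q_used=0 → run D
t=14: queue=[D,G,F] q_used=1 → run D
t=15: queue=[G,F] q_used=0 → run G
t=16: queue=[G,F] q_used=1 → run G
t=17: queue=[F] q_used=0 → run F
t=18: queue=[F] q_used=1 → run F
t=19: queue=[F] q_used=2 → run F
t=20: queue=[F] q_used=0 → run F
t=21: queue=[F] q_used=1 → run F
t=22: (idle)
t=23: (idle)
t=24: (idle)
t=25: (idle)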